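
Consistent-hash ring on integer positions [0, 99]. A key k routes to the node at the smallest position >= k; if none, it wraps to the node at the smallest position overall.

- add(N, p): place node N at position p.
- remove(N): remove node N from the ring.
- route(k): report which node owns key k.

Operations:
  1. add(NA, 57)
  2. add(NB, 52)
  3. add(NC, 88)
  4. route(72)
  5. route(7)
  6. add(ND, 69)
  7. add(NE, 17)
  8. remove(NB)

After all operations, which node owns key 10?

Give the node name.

Answer: NE

Derivation:
Op 1: add NA@57 -> ring=[57:NA]
Op 2: add NB@52 -> ring=[52:NB,57:NA]
Op 3: add NC@88 -> ring=[52:NB,57:NA,88:NC]
Op 4: route key 72: smallest pos >= 72 is 88 -> NC
Op 5: route key 7: smallest pos >= 7 is 52 -> NB
Op 6: add ND@69 -> ring=[52:NB,57:NA,69:ND,88:NC]
Op 7: add NE@17 -> ring=[17:NE,52:NB,57:NA,69:ND,88:NC]
Op 8: remove NB -> ring=[17:NE,57:NA,69:ND,88:NC]
Final route key 10: smallest pos >= 10 is 17 -> NE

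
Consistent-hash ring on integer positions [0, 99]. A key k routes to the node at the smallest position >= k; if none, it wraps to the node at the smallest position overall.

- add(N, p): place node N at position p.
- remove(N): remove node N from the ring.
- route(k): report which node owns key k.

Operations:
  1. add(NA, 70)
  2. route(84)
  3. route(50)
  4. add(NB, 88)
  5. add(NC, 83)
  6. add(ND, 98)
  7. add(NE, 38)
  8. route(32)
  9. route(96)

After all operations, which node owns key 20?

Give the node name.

Answer: NE

Derivation:
Op 1: add NA@70 -> ring=[70:NA]
Op 2: route key 84: none >= 84, wrap to smallest pos 70 -> NA
Op 3: route key 50: smallest pos >= 50 is 70 -> NA
Op 4: add NB@88 -> ring=[70:NA,88:NB]
Op 5: add NC@83 -> ring=[70:NA,83:NC,88:NB]
Op 6: add ND@98 -> ring=[70:NA,83:NC,88:NB,98:ND]
Op 7: add NE@38 -> ring=[38:NE,70:NA,83:NC,88:NB,98:ND]
Op 8: route key 32: smallest pos >= 32 is 38 -> NE
Op 9: route key 96: smallest pos >= 96 is 98 -> ND
Final route key 20: smallest pos >= 20 is 38 -> NE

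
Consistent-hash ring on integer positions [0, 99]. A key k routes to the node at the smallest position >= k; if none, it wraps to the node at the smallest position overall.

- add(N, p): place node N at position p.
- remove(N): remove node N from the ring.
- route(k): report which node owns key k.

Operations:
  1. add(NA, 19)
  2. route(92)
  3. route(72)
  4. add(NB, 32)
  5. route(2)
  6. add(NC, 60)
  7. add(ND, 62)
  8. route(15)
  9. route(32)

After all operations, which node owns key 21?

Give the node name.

Op 1: add NA@19 -> ring=[19:NA]
Op 2: route key 92: none >= 92, wrap to smallest pos 19 -> NA
Op 3: route key 72: none >= 72, wrap to smallest pos 19 -> NA
Op 4: add NB@32 -> ring=[19:NA,32:NB]
Op 5: route key 2: smallest pos >= 2 is 19 -> NA
Op 6: add NC@60 -> ring=[19:NA,32:NB,60:NC]
Op 7: add ND@62 -> ring=[19:NA,32:NB,60:NC,62:ND]
Op 8: route key 15: smallest pos >= 15 is 19 -> NA
Op 9: route key 32: smallest pos >= 32 is 32 -> NB
Final route key 21: smallest pos >= 21 is 32 -> NB

Answer: NB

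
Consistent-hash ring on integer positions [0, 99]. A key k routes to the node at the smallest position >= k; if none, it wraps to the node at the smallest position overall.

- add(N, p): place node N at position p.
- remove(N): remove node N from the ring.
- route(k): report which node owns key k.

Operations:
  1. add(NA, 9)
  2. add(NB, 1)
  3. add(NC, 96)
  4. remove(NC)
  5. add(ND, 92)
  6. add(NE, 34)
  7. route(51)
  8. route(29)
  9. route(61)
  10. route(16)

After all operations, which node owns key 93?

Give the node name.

Op 1: add NA@9 -> ring=[9:NA]
Op 2: add NB@1 -> ring=[1:NB,9:NA]
Op 3: add NC@96 -> ring=[1:NB,9:NA,96:NC]
Op 4: remove NC -> ring=[1:NB,9:NA]
Op 5: add ND@92 -> ring=[1:NB,9:NA,92:ND]
Op 6: add NE@34 -> ring=[1:NB,9:NA,34:NE,92:ND]
Op 7: route key 51: smallest pos >= 51 is 92 -> ND
Op 8: route key 29: smallest pos >= 29 is 34 -> NE
Op 9: route key 61: smallest pos >= 61 is 92 -> ND
Op 10: route key 16: smallest pos >= 16 is 34 -> NE
Final route key 93: none >= 93, wrap to smallest pos 1 -> NB

Answer: NB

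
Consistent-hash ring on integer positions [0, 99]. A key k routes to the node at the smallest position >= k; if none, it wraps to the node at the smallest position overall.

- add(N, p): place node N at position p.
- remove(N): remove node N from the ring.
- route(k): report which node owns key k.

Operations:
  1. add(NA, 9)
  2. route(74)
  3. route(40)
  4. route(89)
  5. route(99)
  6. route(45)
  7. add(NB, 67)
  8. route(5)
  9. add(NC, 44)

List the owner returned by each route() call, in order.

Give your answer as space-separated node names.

Op 1: add NA@9 -> ring=[9:NA]
Op 2: route key 74: none >= 74, wrap to smallest pos 9 -> NA
Op 3: route key 40: none >= 40, wrap to smallest pos 9 -> NA
Op 4: route key 89: none >= 89, wrap to smallest pos 9 -> NA
Op 5: route key 99: none >= 99, wrap to smallest pos 9 -> NA
Op 6: route key 45: none >= 45, wrap to smallest pos 9 -> NA
Op 7: add NB@67 -> ring=[9:NA,67:NB]
Op 8: route key 5: smallest pos >= 5 is 9 -> NA
Op 9: add NC@44 -> ring=[9:NA,44:NC,67:NB]

Answer: NA NA NA NA NA NA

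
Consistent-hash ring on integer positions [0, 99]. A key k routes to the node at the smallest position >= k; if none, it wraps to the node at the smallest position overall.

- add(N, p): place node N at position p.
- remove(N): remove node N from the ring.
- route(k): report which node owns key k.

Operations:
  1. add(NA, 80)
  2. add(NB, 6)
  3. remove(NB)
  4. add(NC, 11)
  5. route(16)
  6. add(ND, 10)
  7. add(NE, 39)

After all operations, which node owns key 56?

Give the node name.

Answer: NA

Derivation:
Op 1: add NA@80 -> ring=[80:NA]
Op 2: add NB@6 -> ring=[6:NB,80:NA]
Op 3: remove NB -> ring=[80:NA]
Op 4: add NC@11 -> ring=[11:NC,80:NA]
Op 5: route key 16: smallest pos >= 16 is 80 -> NA
Op 6: add ND@10 -> ring=[10:ND,11:NC,80:NA]
Op 7: add NE@39 -> ring=[10:ND,11:NC,39:NE,80:NA]
Final route key 56: smallest pos >= 56 is 80 -> NA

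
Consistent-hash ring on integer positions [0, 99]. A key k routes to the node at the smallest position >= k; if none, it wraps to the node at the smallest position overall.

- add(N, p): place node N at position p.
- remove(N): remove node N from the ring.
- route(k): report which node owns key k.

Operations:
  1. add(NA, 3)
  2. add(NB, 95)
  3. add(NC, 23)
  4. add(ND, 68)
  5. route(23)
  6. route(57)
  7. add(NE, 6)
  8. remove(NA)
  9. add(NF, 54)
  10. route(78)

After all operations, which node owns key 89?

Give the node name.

Op 1: add NA@3 -> ring=[3:NA]
Op 2: add NB@95 -> ring=[3:NA,95:NB]
Op 3: add NC@23 -> ring=[3:NA,23:NC,95:NB]
Op 4: add ND@68 -> ring=[3:NA,23:NC,68:ND,95:NB]
Op 5: route key 23: smallest pos >= 23 is 23 -> NC
Op 6: route key 57: smallest pos >= 57 is 68 -> ND
Op 7: add NE@6 -> ring=[3:NA,6:NE,23:NC,68:ND,95:NB]
Op 8: remove NA -> ring=[6:NE,23:NC,68:ND,95:NB]
Op 9: add NF@54 -> ring=[6:NE,23:NC,54:NF,68:ND,95:NB]
Op 10: route key 78: smallest pos >= 78 is 95 -> NB
Final route key 89: smallest pos >= 89 is 95 -> NB

Answer: NB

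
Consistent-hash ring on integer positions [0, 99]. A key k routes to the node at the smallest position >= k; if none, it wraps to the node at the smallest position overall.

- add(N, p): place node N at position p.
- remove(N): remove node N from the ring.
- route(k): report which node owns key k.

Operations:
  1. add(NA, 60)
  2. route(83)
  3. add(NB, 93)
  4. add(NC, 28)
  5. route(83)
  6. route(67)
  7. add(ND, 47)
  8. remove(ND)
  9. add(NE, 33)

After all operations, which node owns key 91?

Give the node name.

Answer: NB

Derivation:
Op 1: add NA@60 -> ring=[60:NA]
Op 2: route key 83: none >= 83, wrap to smallest pos 60 -> NA
Op 3: add NB@93 -> ring=[60:NA,93:NB]
Op 4: add NC@28 -> ring=[28:NC,60:NA,93:NB]
Op 5: route key 83: smallest pos >= 83 is 93 -> NB
Op 6: route key 67: smallest pos >= 67 is 93 -> NB
Op 7: add ND@47 -> ring=[28:NC,47:ND,60:NA,93:NB]
Op 8: remove ND -> ring=[28:NC,60:NA,93:NB]
Op 9: add NE@33 -> ring=[28:NC,33:NE,60:NA,93:NB]
Final route key 91: smallest pos >= 91 is 93 -> NB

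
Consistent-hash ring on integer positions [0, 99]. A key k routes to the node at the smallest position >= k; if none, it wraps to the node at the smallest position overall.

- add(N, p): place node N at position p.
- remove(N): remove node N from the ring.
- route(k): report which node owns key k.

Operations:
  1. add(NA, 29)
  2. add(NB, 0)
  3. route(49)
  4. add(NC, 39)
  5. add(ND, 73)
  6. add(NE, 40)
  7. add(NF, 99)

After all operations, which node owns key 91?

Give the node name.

Answer: NF

Derivation:
Op 1: add NA@29 -> ring=[29:NA]
Op 2: add NB@0 -> ring=[0:NB,29:NA]
Op 3: route key 49: none >= 49, wrap to smallest pos 0 -> NB
Op 4: add NC@39 -> ring=[0:NB,29:NA,39:NC]
Op 5: add ND@73 -> ring=[0:NB,29:NA,39:NC,73:ND]
Op 6: add NE@40 -> ring=[0:NB,29:NA,39:NC,40:NE,73:ND]
Op 7: add NF@99 -> ring=[0:NB,29:NA,39:NC,40:NE,73:ND,99:NF]
Final route key 91: smallest pos >= 91 is 99 -> NF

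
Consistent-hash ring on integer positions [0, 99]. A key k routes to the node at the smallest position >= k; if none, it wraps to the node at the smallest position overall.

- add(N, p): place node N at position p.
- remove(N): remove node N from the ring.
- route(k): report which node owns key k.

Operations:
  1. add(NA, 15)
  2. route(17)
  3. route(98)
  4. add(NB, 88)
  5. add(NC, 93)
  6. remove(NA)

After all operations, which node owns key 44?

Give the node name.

Answer: NB

Derivation:
Op 1: add NA@15 -> ring=[15:NA]
Op 2: route key 17: none >= 17, wrap to smallest pos 15 -> NA
Op 3: route key 98: none >= 98, wrap to smallest pos 15 -> NA
Op 4: add NB@88 -> ring=[15:NA,88:NB]
Op 5: add NC@93 -> ring=[15:NA,88:NB,93:NC]
Op 6: remove NA -> ring=[88:NB,93:NC]
Final route key 44: smallest pos >= 44 is 88 -> NB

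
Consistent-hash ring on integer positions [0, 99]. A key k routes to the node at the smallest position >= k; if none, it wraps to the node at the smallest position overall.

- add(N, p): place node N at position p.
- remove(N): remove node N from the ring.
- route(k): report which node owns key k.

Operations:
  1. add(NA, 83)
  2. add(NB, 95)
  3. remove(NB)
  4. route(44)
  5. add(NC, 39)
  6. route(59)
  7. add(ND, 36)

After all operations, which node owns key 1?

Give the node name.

Answer: ND

Derivation:
Op 1: add NA@83 -> ring=[83:NA]
Op 2: add NB@95 -> ring=[83:NA,95:NB]
Op 3: remove NB -> ring=[83:NA]
Op 4: route key 44: smallest pos >= 44 is 83 -> NA
Op 5: add NC@39 -> ring=[39:NC,83:NA]
Op 6: route key 59: smallest pos >= 59 is 83 -> NA
Op 7: add ND@36 -> ring=[36:ND,39:NC,83:NA]
Final route key 1: smallest pos >= 1 is 36 -> ND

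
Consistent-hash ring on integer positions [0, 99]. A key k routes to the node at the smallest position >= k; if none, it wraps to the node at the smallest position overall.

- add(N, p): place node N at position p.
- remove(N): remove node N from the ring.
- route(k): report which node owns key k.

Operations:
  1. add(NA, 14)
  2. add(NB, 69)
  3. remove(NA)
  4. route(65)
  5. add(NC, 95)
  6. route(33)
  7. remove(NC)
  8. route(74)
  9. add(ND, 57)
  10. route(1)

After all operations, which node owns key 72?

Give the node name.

Op 1: add NA@14 -> ring=[14:NA]
Op 2: add NB@69 -> ring=[14:NA,69:NB]
Op 3: remove NA -> ring=[69:NB]
Op 4: route key 65: smallest pos >= 65 is 69 -> NB
Op 5: add NC@95 -> ring=[69:NB,95:NC]
Op 6: route key 33: smallest pos >= 33 is 69 -> NB
Op 7: remove NC -> ring=[69:NB]
Op 8: route key 74: none >= 74, wrap to smallest pos 69 -> NB
Op 9: add ND@57 -> ring=[57:ND,69:NB]
Op 10: route key 1: smallest pos >= 1 is 57 -> ND
Final route key 72: none >= 72, wrap to smallest pos 57 -> ND

Answer: ND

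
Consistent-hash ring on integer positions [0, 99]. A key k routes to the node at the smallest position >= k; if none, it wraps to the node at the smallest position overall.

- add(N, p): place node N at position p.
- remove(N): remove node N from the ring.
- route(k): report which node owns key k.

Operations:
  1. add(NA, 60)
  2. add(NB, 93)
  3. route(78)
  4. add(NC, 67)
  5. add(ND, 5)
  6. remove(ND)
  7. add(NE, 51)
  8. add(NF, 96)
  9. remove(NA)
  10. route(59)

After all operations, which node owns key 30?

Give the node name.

Op 1: add NA@60 -> ring=[60:NA]
Op 2: add NB@93 -> ring=[60:NA,93:NB]
Op 3: route key 78: smallest pos >= 78 is 93 -> NB
Op 4: add NC@67 -> ring=[60:NA,67:NC,93:NB]
Op 5: add ND@5 -> ring=[5:ND,60:NA,67:NC,93:NB]
Op 6: remove ND -> ring=[60:NA,67:NC,93:NB]
Op 7: add NE@51 -> ring=[51:NE,60:NA,67:NC,93:NB]
Op 8: add NF@96 -> ring=[51:NE,60:NA,67:NC,93:NB,96:NF]
Op 9: remove NA -> ring=[51:NE,67:NC,93:NB,96:NF]
Op 10: route key 59: smallest pos >= 59 is 67 -> NC
Final route key 30: smallest pos >= 30 is 51 -> NE

Answer: NE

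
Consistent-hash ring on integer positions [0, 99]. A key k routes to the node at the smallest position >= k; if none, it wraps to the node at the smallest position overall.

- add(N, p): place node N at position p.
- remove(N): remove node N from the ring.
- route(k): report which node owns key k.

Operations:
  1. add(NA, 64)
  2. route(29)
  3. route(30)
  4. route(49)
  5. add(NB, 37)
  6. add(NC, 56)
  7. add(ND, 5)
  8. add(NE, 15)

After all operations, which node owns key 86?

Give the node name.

Op 1: add NA@64 -> ring=[64:NA]
Op 2: route key 29: smallest pos >= 29 is 64 -> NA
Op 3: route key 30: smallest pos >= 30 is 64 -> NA
Op 4: route key 49: smallest pos >= 49 is 64 -> NA
Op 5: add NB@37 -> ring=[37:NB,64:NA]
Op 6: add NC@56 -> ring=[37:NB,56:NC,64:NA]
Op 7: add ND@5 -> ring=[5:ND,37:NB,56:NC,64:NA]
Op 8: add NE@15 -> ring=[5:ND,15:NE,37:NB,56:NC,64:NA]
Final route key 86: none >= 86, wrap to smallest pos 5 -> ND

Answer: ND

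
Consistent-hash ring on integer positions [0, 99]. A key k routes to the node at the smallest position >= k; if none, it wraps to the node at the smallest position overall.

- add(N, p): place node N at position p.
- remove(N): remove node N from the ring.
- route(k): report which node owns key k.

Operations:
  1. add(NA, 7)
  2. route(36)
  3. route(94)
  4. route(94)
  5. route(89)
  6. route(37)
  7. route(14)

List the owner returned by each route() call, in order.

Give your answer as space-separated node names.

Answer: NA NA NA NA NA NA

Derivation:
Op 1: add NA@7 -> ring=[7:NA]
Op 2: route key 36: none >= 36, wrap to smallest pos 7 -> NA
Op 3: route key 94: none >= 94, wrap to smallest pos 7 -> NA
Op 4: route key 94: none >= 94, wrap to smallest pos 7 -> NA
Op 5: route key 89: none >= 89, wrap to smallest pos 7 -> NA
Op 6: route key 37: none >= 37, wrap to smallest pos 7 -> NA
Op 7: route key 14: none >= 14, wrap to smallest pos 7 -> NA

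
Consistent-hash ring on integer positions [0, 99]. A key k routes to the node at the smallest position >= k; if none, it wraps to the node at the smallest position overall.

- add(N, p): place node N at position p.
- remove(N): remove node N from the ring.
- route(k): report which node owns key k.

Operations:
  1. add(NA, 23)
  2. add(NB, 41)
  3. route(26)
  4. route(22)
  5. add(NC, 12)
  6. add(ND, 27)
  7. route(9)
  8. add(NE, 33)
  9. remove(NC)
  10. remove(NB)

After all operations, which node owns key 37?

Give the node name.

Op 1: add NA@23 -> ring=[23:NA]
Op 2: add NB@41 -> ring=[23:NA,41:NB]
Op 3: route key 26: smallest pos >= 26 is 41 -> NB
Op 4: route key 22: smallest pos >= 22 is 23 -> NA
Op 5: add NC@12 -> ring=[12:NC,23:NA,41:NB]
Op 6: add ND@27 -> ring=[12:NC,23:NA,27:ND,41:NB]
Op 7: route key 9: smallest pos >= 9 is 12 -> NC
Op 8: add NE@33 -> ring=[12:NC,23:NA,27:ND,33:NE,41:NB]
Op 9: remove NC -> ring=[23:NA,27:ND,33:NE,41:NB]
Op 10: remove NB -> ring=[23:NA,27:ND,33:NE]
Final route key 37: none >= 37, wrap to smallest pos 23 -> NA

Answer: NA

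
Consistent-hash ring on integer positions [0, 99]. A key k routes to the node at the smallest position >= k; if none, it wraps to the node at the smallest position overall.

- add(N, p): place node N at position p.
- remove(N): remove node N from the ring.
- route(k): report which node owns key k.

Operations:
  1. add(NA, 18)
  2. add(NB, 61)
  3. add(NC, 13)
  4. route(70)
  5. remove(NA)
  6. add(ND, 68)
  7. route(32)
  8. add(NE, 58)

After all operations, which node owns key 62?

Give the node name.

Op 1: add NA@18 -> ring=[18:NA]
Op 2: add NB@61 -> ring=[18:NA,61:NB]
Op 3: add NC@13 -> ring=[13:NC,18:NA,61:NB]
Op 4: route key 70: none >= 70, wrap to smallest pos 13 -> NC
Op 5: remove NA -> ring=[13:NC,61:NB]
Op 6: add ND@68 -> ring=[13:NC,61:NB,68:ND]
Op 7: route key 32: smallest pos >= 32 is 61 -> NB
Op 8: add NE@58 -> ring=[13:NC,58:NE,61:NB,68:ND]
Final route key 62: smallest pos >= 62 is 68 -> ND

Answer: ND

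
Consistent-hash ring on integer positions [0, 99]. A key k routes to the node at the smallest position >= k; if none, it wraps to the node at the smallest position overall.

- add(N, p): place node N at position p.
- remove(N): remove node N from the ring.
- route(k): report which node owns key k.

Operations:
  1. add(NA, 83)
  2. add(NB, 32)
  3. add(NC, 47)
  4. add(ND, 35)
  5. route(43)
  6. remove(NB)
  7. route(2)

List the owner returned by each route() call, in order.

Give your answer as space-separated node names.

Op 1: add NA@83 -> ring=[83:NA]
Op 2: add NB@32 -> ring=[32:NB,83:NA]
Op 3: add NC@47 -> ring=[32:NB,47:NC,83:NA]
Op 4: add ND@35 -> ring=[32:NB,35:ND,47:NC,83:NA]
Op 5: route key 43: smallest pos >= 43 is 47 -> NC
Op 6: remove NB -> ring=[35:ND,47:NC,83:NA]
Op 7: route key 2: smallest pos >= 2 is 35 -> ND

Answer: NC ND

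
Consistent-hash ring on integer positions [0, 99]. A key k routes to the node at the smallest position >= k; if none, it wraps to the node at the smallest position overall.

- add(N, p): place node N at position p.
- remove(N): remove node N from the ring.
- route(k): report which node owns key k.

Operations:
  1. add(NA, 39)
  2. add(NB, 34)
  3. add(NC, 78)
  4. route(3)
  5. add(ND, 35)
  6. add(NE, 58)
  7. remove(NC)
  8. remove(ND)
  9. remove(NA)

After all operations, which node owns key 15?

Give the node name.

Answer: NB

Derivation:
Op 1: add NA@39 -> ring=[39:NA]
Op 2: add NB@34 -> ring=[34:NB,39:NA]
Op 3: add NC@78 -> ring=[34:NB,39:NA,78:NC]
Op 4: route key 3: smallest pos >= 3 is 34 -> NB
Op 5: add ND@35 -> ring=[34:NB,35:ND,39:NA,78:NC]
Op 6: add NE@58 -> ring=[34:NB,35:ND,39:NA,58:NE,78:NC]
Op 7: remove NC -> ring=[34:NB,35:ND,39:NA,58:NE]
Op 8: remove ND -> ring=[34:NB,39:NA,58:NE]
Op 9: remove NA -> ring=[34:NB,58:NE]
Final route key 15: smallest pos >= 15 is 34 -> NB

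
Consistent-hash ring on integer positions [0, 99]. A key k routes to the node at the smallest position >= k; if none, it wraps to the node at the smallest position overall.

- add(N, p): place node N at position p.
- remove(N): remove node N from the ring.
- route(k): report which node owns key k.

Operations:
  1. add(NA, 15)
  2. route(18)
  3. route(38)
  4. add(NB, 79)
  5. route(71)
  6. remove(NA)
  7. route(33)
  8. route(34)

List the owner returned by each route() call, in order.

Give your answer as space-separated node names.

Op 1: add NA@15 -> ring=[15:NA]
Op 2: route key 18: none >= 18, wrap to smallest pos 15 -> NA
Op 3: route key 38: none >= 38, wrap to smallest pos 15 -> NA
Op 4: add NB@79 -> ring=[15:NA,79:NB]
Op 5: route key 71: smallest pos >= 71 is 79 -> NB
Op 6: remove NA -> ring=[79:NB]
Op 7: route key 33: smallest pos >= 33 is 79 -> NB
Op 8: route key 34: smallest pos >= 34 is 79 -> NB

Answer: NA NA NB NB NB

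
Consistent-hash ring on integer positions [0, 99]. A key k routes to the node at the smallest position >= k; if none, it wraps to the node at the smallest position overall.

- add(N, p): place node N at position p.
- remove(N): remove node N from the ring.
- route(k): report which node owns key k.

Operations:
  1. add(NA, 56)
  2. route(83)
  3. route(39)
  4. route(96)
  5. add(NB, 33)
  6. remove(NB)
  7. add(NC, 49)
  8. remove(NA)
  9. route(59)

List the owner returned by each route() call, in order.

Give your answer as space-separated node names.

Op 1: add NA@56 -> ring=[56:NA]
Op 2: route key 83: none >= 83, wrap to smallest pos 56 -> NA
Op 3: route key 39: smallest pos >= 39 is 56 -> NA
Op 4: route key 96: none >= 96, wrap to smallest pos 56 -> NA
Op 5: add NB@33 -> ring=[33:NB,56:NA]
Op 6: remove NB -> ring=[56:NA]
Op 7: add NC@49 -> ring=[49:NC,56:NA]
Op 8: remove NA -> ring=[49:NC]
Op 9: route key 59: none >= 59, wrap to smallest pos 49 -> NC

Answer: NA NA NA NC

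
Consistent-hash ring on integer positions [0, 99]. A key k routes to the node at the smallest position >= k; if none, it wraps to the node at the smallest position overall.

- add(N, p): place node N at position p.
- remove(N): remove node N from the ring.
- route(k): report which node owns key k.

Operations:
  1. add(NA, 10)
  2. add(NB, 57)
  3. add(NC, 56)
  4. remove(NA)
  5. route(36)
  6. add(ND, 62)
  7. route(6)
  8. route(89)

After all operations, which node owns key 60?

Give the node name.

Answer: ND

Derivation:
Op 1: add NA@10 -> ring=[10:NA]
Op 2: add NB@57 -> ring=[10:NA,57:NB]
Op 3: add NC@56 -> ring=[10:NA,56:NC,57:NB]
Op 4: remove NA -> ring=[56:NC,57:NB]
Op 5: route key 36: smallest pos >= 36 is 56 -> NC
Op 6: add ND@62 -> ring=[56:NC,57:NB,62:ND]
Op 7: route key 6: smallest pos >= 6 is 56 -> NC
Op 8: route key 89: none >= 89, wrap to smallest pos 56 -> NC
Final route key 60: smallest pos >= 60 is 62 -> ND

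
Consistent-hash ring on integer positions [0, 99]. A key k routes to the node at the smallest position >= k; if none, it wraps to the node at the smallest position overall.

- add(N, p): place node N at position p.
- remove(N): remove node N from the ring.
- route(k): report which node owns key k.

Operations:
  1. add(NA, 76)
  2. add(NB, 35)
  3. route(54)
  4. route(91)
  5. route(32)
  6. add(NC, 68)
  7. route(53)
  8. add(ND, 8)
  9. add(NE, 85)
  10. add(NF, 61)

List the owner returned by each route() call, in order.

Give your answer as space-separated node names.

Op 1: add NA@76 -> ring=[76:NA]
Op 2: add NB@35 -> ring=[35:NB,76:NA]
Op 3: route key 54: smallest pos >= 54 is 76 -> NA
Op 4: route key 91: none >= 91, wrap to smallest pos 35 -> NB
Op 5: route key 32: smallest pos >= 32 is 35 -> NB
Op 6: add NC@68 -> ring=[35:NB,68:NC,76:NA]
Op 7: route key 53: smallest pos >= 53 is 68 -> NC
Op 8: add ND@8 -> ring=[8:ND,35:NB,68:NC,76:NA]
Op 9: add NE@85 -> ring=[8:ND,35:NB,68:NC,76:NA,85:NE]
Op 10: add NF@61 -> ring=[8:ND,35:NB,61:NF,68:NC,76:NA,85:NE]

Answer: NA NB NB NC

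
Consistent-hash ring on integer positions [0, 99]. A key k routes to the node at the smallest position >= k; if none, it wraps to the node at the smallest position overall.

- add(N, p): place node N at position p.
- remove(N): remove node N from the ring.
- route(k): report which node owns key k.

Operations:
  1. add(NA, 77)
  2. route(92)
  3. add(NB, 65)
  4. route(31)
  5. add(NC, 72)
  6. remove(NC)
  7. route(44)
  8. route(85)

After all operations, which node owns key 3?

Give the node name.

Op 1: add NA@77 -> ring=[77:NA]
Op 2: route key 92: none >= 92, wrap to smallest pos 77 -> NA
Op 3: add NB@65 -> ring=[65:NB,77:NA]
Op 4: route key 31: smallest pos >= 31 is 65 -> NB
Op 5: add NC@72 -> ring=[65:NB,72:NC,77:NA]
Op 6: remove NC -> ring=[65:NB,77:NA]
Op 7: route key 44: smallest pos >= 44 is 65 -> NB
Op 8: route key 85: none >= 85, wrap to smallest pos 65 -> NB
Final route key 3: smallest pos >= 3 is 65 -> NB

Answer: NB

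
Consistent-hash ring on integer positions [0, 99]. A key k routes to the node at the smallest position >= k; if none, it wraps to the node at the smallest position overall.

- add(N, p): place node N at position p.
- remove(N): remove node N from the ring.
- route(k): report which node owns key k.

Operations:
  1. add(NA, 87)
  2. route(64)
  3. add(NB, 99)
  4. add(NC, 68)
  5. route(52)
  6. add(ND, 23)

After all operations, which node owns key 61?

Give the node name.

Op 1: add NA@87 -> ring=[87:NA]
Op 2: route key 64: smallest pos >= 64 is 87 -> NA
Op 3: add NB@99 -> ring=[87:NA,99:NB]
Op 4: add NC@68 -> ring=[68:NC,87:NA,99:NB]
Op 5: route key 52: smallest pos >= 52 is 68 -> NC
Op 6: add ND@23 -> ring=[23:ND,68:NC,87:NA,99:NB]
Final route key 61: smallest pos >= 61 is 68 -> NC

Answer: NC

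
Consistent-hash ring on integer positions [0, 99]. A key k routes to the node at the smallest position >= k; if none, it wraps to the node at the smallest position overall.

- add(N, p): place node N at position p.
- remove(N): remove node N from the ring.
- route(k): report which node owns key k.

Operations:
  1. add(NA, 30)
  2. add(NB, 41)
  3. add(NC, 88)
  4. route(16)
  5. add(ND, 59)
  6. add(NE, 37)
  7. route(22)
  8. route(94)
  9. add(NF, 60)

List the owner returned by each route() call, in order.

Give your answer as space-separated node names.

Answer: NA NA NA

Derivation:
Op 1: add NA@30 -> ring=[30:NA]
Op 2: add NB@41 -> ring=[30:NA,41:NB]
Op 3: add NC@88 -> ring=[30:NA,41:NB,88:NC]
Op 4: route key 16: smallest pos >= 16 is 30 -> NA
Op 5: add ND@59 -> ring=[30:NA,41:NB,59:ND,88:NC]
Op 6: add NE@37 -> ring=[30:NA,37:NE,41:NB,59:ND,88:NC]
Op 7: route key 22: smallest pos >= 22 is 30 -> NA
Op 8: route key 94: none >= 94, wrap to smallest pos 30 -> NA
Op 9: add NF@60 -> ring=[30:NA,37:NE,41:NB,59:ND,60:NF,88:NC]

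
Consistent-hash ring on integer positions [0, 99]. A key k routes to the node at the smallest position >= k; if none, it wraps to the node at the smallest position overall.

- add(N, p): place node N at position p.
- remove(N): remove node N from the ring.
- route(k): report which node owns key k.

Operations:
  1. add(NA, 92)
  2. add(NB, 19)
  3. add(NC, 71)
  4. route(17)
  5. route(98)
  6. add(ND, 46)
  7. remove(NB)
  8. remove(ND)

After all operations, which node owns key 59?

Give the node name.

Op 1: add NA@92 -> ring=[92:NA]
Op 2: add NB@19 -> ring=[19:NB,92:NA]
Op 3: add NC@71 -> ring=[19:NB,71:NC,92:NA]
Op 4: route key 17: smallest pos >= 17 is 19 -> NB
Op 5: route key 98: none >= 98, wrap to smallest pos 19 -> NB
Op 6: add ND@46 -> ring=[19:NB,46:ND,71:NC,92:NA]
Op 7: remove NB -> ring=[46:ND,71:NC,92:NA]
Op 8: remove ND -> ring=[71:NC,92:NA]
Final route key 59: smallest pos >= 59 is 71 -> NC

Answer: NC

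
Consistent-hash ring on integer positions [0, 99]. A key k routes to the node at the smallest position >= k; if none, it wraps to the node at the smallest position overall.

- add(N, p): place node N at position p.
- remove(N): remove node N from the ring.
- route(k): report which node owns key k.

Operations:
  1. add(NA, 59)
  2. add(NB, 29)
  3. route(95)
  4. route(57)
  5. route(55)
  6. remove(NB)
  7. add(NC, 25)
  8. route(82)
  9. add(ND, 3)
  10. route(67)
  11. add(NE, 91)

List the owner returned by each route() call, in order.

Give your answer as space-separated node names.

Op 1: add NA@59 -> ring=[59:NA]
Op 2: add NB@29 -> ring=[29:NB,59:NA]
Op 3: route key 95: none >= 95, wrap to smallest pos 29 -> NB
Op 4: route key 57: smallest pos >= 57 is 59 -> NA
Op 5: route key 55: smallest pos >= 55 is 59 -> NA
Op 6: remove NB -> ring=[59:NA]
Op 7: add NC@25 -> ring=[25:NC,59:NA]
Op 8: route key 82: none >= 82, wrap to smallest pos 25 -> NC
Op 9: add ND@3 -> ring=[3:ND,25:NC,59:NA]
Op 10: route key 67: none >= 67, wrap to smallest pos 3 -> ND
Op 11: add NE@91 -> ring=[3:ND,25:NC,59:NA,91:NE]

Answer: NB NA NA NC ND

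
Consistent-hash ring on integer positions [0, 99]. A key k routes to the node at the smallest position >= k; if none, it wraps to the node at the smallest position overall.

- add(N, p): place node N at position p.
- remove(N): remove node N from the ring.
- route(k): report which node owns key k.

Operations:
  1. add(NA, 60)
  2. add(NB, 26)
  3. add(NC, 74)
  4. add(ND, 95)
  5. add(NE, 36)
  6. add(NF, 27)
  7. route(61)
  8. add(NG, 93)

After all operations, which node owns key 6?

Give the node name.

Op 1: add NA@60 -> ring=[60:NA]
Op 2: add NB@26 -> ring=[26:NB,60:NA]
Op 3: add NC@74 -> ring=[26:NB,60:NA,74:NC]
Op 4: add ND@95 -> ring=[26:NB,60:NA,74:NC,95:ND]
Op 5: add NE@36 -> ring=[26:NB,36:NE,60:NA,74:NC,95:ND]
Op 6: add NF@27 -> ring=[26:NB,27:NF,36:NE,60:NA,74:NC,95:ND]
Op 7: route key 61: smallest pos >= 61 is 74 -> NC
Op 8: add NG@93 -> ring=[26:NB,27:NF,36:NE,60:NA,74:NC,93:NG,95:ND]
Final route key 6: smallest pos >= 6 is 26 -> NB

Answer: NB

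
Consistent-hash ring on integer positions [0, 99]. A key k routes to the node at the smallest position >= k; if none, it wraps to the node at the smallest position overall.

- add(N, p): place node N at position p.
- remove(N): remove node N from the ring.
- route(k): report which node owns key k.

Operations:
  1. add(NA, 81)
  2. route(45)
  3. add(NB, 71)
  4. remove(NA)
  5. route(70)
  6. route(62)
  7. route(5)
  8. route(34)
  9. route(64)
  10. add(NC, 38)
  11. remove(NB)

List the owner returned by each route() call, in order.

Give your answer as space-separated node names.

Answer: NA NB NB NB NB NB

Derivation:
Op 1: add NA@81 -> ring=[81:NA]
Op 2: route key 45: smallest pos >= 45 is 81 -> NA
Op 3: add NB@71 -> ring=[71:NB,81:NA]
Op 4: remove NA -> ring=[71:NB]
Op 5: route key 70: smallest pos >= 70 is 71 -> NB
Op 6: route key 62: smallest pos >= 62 is 71 -> NB
Op 7: route key 5: smallest pos >= 5 is 71 -> NB
Op 8: route key 34: smallest pos >= 34 is 71 -> NB
Op 9: route key 64: smallest pos >= 64 is 71 -> NB
Op 10: add NC@38 -> ring=[38:NC,71:NB]
Op 11: remove NB -> ring=[38:NC]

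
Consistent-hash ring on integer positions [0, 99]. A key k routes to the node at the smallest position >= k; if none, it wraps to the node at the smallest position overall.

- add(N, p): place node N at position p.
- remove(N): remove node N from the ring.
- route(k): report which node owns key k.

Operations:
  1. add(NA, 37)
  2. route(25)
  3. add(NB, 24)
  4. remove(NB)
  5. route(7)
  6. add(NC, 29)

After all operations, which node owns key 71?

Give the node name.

Answer: NC

Derivation:
Op 1: add NA@37 -> ring=[37:NA]
Op 2: route key 25: smallest pos >= 25 is 37 -> NA
Op 3: add NB@24 -> ring=[24:NB,37:NA]
Op 4: remove NB -> ring=[37:NA]
Op 5: route key 7: smallest pos >= 7 is 37 -> NA
Op 6: add NC@29 -> ring=[29:NC,37:NA]
Final route key 71: none >= 71, wrap to smallest pos 29 -> NC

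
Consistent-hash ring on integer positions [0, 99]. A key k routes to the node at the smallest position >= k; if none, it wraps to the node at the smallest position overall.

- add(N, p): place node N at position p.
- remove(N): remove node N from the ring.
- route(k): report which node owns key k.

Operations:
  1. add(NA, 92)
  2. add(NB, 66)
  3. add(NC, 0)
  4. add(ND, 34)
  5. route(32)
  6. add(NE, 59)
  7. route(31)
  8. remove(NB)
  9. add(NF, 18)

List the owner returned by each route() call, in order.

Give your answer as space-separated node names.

Op 1: add NA@92 -> ring=[92:NA]
Op 2: add NB@66 -> ring=[66:NB,92:NA]
Op 3: add NC@0 -> ring=[0:NC,66:NB,92:NA]
Op 4: add ND@34 -> ring=[0:NC,34:ND,66:NB,92:NA]
Op 5: route key 32: smallest pos >= 32 is 34 -> ND
Op 6: add NE@59 -> ring=[0:NC,34:ND,59:NE,66:NB,92:NA]
Op 7: route key 31: smallest pos >= 31 is 34 -> ND
Op 8: remove NB -> ring=[0:NC,34:ND,59:NE,92:NA]
Op 9: add NF@18 -> ring=[0:NC,18:NF,34:ND,59:NE,92:NA]

Answer: ND ND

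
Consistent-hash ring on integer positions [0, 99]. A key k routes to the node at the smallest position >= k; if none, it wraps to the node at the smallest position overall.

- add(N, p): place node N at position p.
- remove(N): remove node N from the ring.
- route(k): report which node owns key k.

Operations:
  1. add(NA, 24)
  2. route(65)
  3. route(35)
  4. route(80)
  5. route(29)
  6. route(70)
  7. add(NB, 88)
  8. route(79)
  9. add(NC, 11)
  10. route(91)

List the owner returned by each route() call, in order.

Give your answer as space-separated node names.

Op 1: add NA@24 -> ring=[24:NA]
Op 2: route key 65: none >= 65, wrap to smallest pos 24 -> NA
Op 3: route key 35: none >= 35, wrap to smallest pos 24 -> NA
Op 4: route key 80: none >= 80, wrap to smallest pos 24 -> NA
Op 5: route key 29: none >= 29, wrap to smallest pos 24 -> NA
Op 6: route key 70: none >= 70, wrap to smallest pos 24 -> NA
Op 7: add NB@88 -> ring=[24:NA,88:NB]
Op 8: route key 79: smallest pos >= 79 is 88 -> NB
Op 9: add NC@11 -> ring=[11:NC,24:NA,88:NB]
Op 10: route key 91: none >= 91, wrap to smallest pos 11 -> NC

Answer: NA NA NA NA NA NB NC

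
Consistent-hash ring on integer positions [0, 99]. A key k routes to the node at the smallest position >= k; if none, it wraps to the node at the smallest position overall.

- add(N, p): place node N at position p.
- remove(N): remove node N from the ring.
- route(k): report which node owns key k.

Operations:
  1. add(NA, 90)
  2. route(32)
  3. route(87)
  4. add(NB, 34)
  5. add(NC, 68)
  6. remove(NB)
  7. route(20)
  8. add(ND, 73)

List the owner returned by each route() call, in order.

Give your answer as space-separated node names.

Answer: NA NA NC

Derivation:
Op 1: add NA@90 -> ring=[90:NA]
Op 2: route key 32: smallest pos >= 32 is 90 -> NA
Op 3: route key 87: smallest pos >= 87 is 90 -> NA
Op 4: add NB@34 -> ring=[34:NB,90:NA]
Op 5: add NC@68 -> ring=[34:NB,68:NC,90:NA]
Op 6: remove NB -> ring=[68:NC,90:NA]
Op 7: route key 20: smallest pos >= 20 is 68 -> NC
Op 8: add ND@73 -> ring=[68:NC,73:ND,90:NA]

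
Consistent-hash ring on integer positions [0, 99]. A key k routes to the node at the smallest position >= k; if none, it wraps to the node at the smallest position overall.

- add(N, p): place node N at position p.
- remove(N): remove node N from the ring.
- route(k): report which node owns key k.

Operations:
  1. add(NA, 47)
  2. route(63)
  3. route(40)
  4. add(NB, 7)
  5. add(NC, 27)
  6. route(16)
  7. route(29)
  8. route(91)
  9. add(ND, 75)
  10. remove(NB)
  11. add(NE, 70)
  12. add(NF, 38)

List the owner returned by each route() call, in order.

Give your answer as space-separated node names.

Answer: NA NA NC NA NB

Derivation:
Op 1: add NA@47 -> ring=[47:NA]
Op 2: route key 63: none >= 63, wrap to smallest pos 47 -> NA
Op 3: route key 40: smallest pos >= 40 is 47 -> NA
Op 4: add NB@7 -> ring=[7:NB,47:NA]
Op 5: add NC@27 -> ring=[7:NB,27:NC,47:NA]
Op 6: route key 16: smallest pos >= 16 is 27 -> NC
Op 7: route key 29: smallest pos >= 29 is 47 -> NA
Op 8: route key 91: none >= 91, wrap to smallest pos 7 -> NB
Op 9: add ND@75 -> ring=[7:NB,27:NC,47:NA,75:ND]
Op 10: remove NB -> ring=[27:NC,47:NA,75:ND]
Op 11: add NE@70 -> ring=[27:NC,47:NA,70:NE,75:ND]
Op 12: add NF@38 -> ring=[27:NC,38:NF,47:NA,70:NE,75:ND]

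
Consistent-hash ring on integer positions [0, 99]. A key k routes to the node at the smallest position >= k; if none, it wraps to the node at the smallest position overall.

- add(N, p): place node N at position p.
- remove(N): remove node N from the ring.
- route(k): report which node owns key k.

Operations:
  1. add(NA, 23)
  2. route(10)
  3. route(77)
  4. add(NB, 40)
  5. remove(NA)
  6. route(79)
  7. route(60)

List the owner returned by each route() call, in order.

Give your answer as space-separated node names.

Answer: NA NA NB NB

Derivation:
Op 1: add NA@23 -> ring=[23:NA]
Op 2: route key 10: smallest pos >= 10 is 23 -> NA
Op 3: route key 77: none >= 77, wrap to smallest pos 23 -> NA
Op 4: add NB@40 -> ring=[23:NA,40:NB]
Op 5: remove NA -> ring=[40:NB]
Op 6: route key 79: none >= 79, wrap to smallest pos 40 -> NB
Op 7: route key 60: none >= 60, wrap to smallest pos 40 -> NB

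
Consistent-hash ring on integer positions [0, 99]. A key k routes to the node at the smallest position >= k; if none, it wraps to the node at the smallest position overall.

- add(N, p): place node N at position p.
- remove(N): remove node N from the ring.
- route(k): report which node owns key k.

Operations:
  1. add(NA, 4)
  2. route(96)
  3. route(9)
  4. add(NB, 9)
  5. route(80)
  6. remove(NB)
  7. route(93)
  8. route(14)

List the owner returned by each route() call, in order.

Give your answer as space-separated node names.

Op 1: add NA@4 -> ring=[4:NA]
Op 2: route key 96: none >= 96, wrap to smallest pos 4 -> NA
Op 3: route key 9: none >= 9, wrap to smallest pos 4 -> NA
Op 4: add NB@9 -> ring=[4:NA,9:NB]
Op 5: route key 80: none >= 80, wrap to smallest pos 4 -> NA
Op 6: remove NB -> ring=[4:NA]
Op 7: route key 93: none >= 93, wrap to smallest pos 4 -> NA
Op 8: route key 14: none >= 14, wrap to smallest pos 4 -> NA

Answer: NA NA NA NA NA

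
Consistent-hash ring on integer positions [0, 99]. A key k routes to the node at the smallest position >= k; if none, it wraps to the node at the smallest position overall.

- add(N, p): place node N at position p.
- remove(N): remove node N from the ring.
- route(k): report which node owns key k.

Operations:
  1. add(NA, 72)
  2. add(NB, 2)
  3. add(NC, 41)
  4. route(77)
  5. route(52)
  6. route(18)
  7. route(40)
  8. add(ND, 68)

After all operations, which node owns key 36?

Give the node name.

Answer: NC

Derivation:
Op 1: add NA@72 -> ring=[72:NA]
Op 2: add NB@2 -> ring=[2:NB,72:NA]
Op 3: add NC@41 -> ring=[2:NB,41:NC,72:NA]
Op 4: route key 77: none >= 77, wrap to smallest pos 2 -> NB
Op 5: route key 52: smallest pos >= 52 is 72 -> NA
Op 6: route key 18: smallest pos >= 18 is 41 -> NC
Op 7: route key 40: smallest pos >= 40 is 41 -> NC
Op 8: add ND@68 -> ring=[2:NB,41:NC,68:ND,72:NA]
Final route key 36: smallest pos >= 36 is 41 -> NC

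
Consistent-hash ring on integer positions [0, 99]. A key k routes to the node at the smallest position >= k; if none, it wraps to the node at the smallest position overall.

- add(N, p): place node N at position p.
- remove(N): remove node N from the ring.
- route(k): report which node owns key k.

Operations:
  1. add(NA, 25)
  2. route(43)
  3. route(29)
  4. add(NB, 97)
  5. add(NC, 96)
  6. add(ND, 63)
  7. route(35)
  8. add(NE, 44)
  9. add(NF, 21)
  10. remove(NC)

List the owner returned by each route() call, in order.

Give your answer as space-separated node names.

Answer: NA NA ND

Derivation:
Op 1: add NA@25 -> ring=[25:NA]
Op 2: route key 43: none >= 43, wrap to smallest pos 25 -> NA
Op 3: route key 29: none >= 29, wrap to smallest pos 25 -> NA
Op 4: add NB@97 -> ring=[25:NA,97:NB]
Op 5: add NC@96 -> ring=[25:NA,96:NC,97:NB]
Op 6: add ND@63 -> ring=[25:NA,63:ND,96:NC,97:NB]
Op 7: route key 35: smallest pos >= 35 is 63 -> ND
Op 8: add NE@44 -> ring=[25:NA,44:NE,63:ND,96:NC,97:NB]
Op 9: add NF@21 -> ring=[21:NF,25:NA,44:NE,63:ND,96:NC,97:NB]
Op 10: remove NC -> ring=[21:NF,25:NA,44:NE,63:ND,97:NB]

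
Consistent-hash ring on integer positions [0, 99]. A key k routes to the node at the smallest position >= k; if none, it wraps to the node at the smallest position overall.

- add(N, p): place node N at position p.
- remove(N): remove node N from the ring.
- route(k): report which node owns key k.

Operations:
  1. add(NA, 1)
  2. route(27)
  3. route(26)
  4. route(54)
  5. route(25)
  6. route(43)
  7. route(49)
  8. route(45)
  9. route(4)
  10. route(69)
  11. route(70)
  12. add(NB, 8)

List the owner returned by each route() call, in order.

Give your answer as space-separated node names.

Answer: NA NA NA NA NA NA NA NA NA NA

Derivation:
Op 1: add NA@1 -> ring=[1:NA]
Op 2: route key 27: none >= 27, wrap to smallest pos 1 -> NA
Op 3: route key 26: none >= 26, wrap to smallest pos 1 -> NA
Op 4: route key 54: none >= 54, wrap to smallest pos 1 -> NA
Op 5: route key 25: none >= 25, wrap to smallest pos 1 -> NA
Op 6: route key 43: none >= 43, wrap to smallest pos 1 -> NA
Op 7: route key 49: none >= 49, wrap to smallest pos 1 -> NA
Op 8: route key 45: none >= 45, wrap to smallest pos 1 -> NA
Op 9: route key 4: none >= 4, wrap to smallest pos 1 -> NA
Op 10: route key 69: none >= 69, wrap to smallest pos 1 -> NA
Op 11: route key 70: none >= 70, wrap to smallest pos 1 -> NA
Op 12: add NB@8 -> ring=[1:NA,8:NB]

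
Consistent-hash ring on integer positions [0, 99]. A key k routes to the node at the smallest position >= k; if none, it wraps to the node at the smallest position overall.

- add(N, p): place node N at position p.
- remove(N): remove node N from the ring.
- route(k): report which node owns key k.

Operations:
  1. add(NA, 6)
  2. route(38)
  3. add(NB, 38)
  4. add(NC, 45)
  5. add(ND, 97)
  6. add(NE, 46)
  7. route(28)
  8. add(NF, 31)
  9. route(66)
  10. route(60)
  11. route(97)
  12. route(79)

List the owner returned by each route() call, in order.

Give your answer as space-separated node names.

Op 1: add NA@6 -> ring=[6:NA]
Op 2: route key 38: none >= 38, wrap to smallest pos 6 -> NA
Op 3: add NB@38 -> ring=[6:NA,38:NB]
Op 4: add NC@45 -> ring=[6:NA,38:NB,45:NC]
Op 5: add ND@97 -> ring=[6:NA,38:NB,45:NC,97:ND]
Op 6: add NE@46 -> ring=[6:NA,38:NB,45:NC,46:NE,97:ND]
Op 7: route key 28: smallest pos >= 28 is 38 -> NB
Op 8: add NF@31 -> ring=[6:NA,31:NF,38:NB,45:NC,46:NE,97:ND]
Op 9: route key 66: smallest pos >= 66 is 97 -> ND
Op 10: route key 60: smallest pos >= 60 is 97 -> ND
Op 11: route key 97: smallest pos >= 97 is 97 -> ND
Op 12: route key 79: smallest pos >= 79 is 97 -> ND

Answer: NA NB ND ND ND ND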